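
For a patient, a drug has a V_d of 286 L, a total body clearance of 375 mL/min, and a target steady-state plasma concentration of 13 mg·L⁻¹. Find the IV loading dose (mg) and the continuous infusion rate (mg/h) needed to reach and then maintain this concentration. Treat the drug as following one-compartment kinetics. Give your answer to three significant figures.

(a) 3720 mg; (b) 293 mg/h

Loading: fill Vd to C_target → 286.0 L × 13 mg/L = 3718 mg
CL = 375 mL/min × 60/1000 = 22.50 L/h
Maintenance infusion rate = CL × Css = 22.50 × 13 = 292.5 mg/h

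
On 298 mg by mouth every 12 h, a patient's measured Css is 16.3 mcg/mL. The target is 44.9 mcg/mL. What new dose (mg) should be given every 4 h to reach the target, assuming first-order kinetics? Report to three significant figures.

For first-order elimination, Css ∝ F·D/(CL·τ); F and CL are unchanged, so Css ∝ D/τ.
D₂ = D₁ × (Css,target / Css,current) × (τ₂/τ₁) = 298 × (44.9/16.3) × (4/12) = 273.6 mg

274 mg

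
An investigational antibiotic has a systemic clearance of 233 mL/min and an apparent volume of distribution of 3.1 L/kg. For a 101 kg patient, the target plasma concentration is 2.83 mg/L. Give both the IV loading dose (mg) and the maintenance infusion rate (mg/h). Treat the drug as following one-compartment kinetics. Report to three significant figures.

(a) 886 mg; (b) 39.6 mg/h

Total Vd = 3.1 × 101 = 313.1 L
LD = Vd · C_target = 313.1 × 2.83 = 886.1 mg
Convert clearance: 233 mL/min × 60 min/h ÷ 1000 mL/L = 13.98 L/h
Maintenance infusion rate = CL × Css = 13.98 × 2.83 = 39.56 mg/h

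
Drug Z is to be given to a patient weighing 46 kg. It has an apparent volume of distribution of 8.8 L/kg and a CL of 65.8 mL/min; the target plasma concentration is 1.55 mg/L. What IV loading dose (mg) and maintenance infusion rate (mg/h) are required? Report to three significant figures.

(a) 627 mg; (b) 6.12 mg/h

Total Vd = 8.8 × 46 = 404.8 L
LD = Vd · C_target = 404.8 × 1.55 = 627.4 mg
CL = 65.8 mL/min × 60/1000 = 3.948 L/h
Maintenance: replace elimination → rate = CL × Css = 3.948 × 1.55 = 6.119 mg/h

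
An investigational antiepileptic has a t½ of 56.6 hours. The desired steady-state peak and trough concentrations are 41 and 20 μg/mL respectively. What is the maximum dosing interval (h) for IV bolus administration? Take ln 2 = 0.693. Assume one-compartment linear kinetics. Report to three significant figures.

58.6 h

k = 0.693 / t½ = 0.693 / 56.6 = 0.01224 h⁻¹
Between IV bolus doses, concentration decays as C = C₀·e^(−kτ), so C_peak/C_trough = e^(kτ).
τ_max = ln(C_peak/C_trough) / k = ln(41/20) / 0.01224 = 0.7178 / 0.01224 = 58.64 h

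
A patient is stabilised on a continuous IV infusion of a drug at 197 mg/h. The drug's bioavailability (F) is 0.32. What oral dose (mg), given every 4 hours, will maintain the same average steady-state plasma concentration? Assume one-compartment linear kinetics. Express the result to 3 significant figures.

2460 mg

To maintain the same Css, the systemic dosing rate must be unchanged: F·D/τ = infusion rate.
D = rate × τ / F = 197 × 4 / 0.32 = 2463 mg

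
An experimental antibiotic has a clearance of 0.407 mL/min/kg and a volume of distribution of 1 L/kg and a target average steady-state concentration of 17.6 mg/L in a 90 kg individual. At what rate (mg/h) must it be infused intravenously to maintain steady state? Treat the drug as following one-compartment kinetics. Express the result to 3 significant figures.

CL = 0.407 mL/min/kg × 90 kg = 36.63 mL/min = 36.63 × 60/1000 = 2.198 L/h
Maintenance depends on clearance, not Vd — rate in must match rate out.
Rate = CL × Css = 2.198 × 17.6 = 38.68 mg/h

38.7 mg/h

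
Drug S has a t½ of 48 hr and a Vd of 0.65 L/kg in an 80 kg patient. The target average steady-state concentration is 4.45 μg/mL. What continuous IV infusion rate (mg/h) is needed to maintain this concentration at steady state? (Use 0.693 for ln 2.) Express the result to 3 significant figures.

3.34 mg/h

Vd(total) = 80 kg × 0.65 L/kg = 52.00 L
CL = ln 2 · Vd / t½ = 0.693 × 52.00 / 48 = 0.7508 L/h
Infusion rate = CL × Css = 0.7508 × 4.45 = 3.341 mg/h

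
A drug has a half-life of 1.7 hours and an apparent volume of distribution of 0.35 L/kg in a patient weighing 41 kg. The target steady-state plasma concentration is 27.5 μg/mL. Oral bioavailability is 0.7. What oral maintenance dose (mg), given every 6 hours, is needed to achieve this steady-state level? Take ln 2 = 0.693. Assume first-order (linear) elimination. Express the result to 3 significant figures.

1380 mg

Vd(total) = 41 kg × 0.35 L/kg = 14.35 L
CL = 0.693 × Vd / t½ = 0.693 × 14.35 / 1.7 = 5.850 L/h
D = CL × Css × τ / F = 5.850 × 27.5 × 6 / 0.7 = 1379 mg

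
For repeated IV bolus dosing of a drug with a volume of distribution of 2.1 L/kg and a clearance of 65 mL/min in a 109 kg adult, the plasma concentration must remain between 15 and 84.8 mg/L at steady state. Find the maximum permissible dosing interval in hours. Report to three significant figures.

102 h

Total Vd = 2.1 × 109 = 228.9 L
Convert clearance: 65 mL/min × 60 min/h ÷ 1000 mL/L = 3.900 L/h
k = CL / Vd = 3.900 / 228.9 = 0.01704 h⁻¹
Between IV bolus doses, concentration decays as C = C₀·e^(−kτ), so C_peak/C_trough = e^(kτ).
τ_max = ln(C_peak/C_trough) / k = ln(84.8/15) / 0.01704 = 1.732 / 0.01704 = 101.6 h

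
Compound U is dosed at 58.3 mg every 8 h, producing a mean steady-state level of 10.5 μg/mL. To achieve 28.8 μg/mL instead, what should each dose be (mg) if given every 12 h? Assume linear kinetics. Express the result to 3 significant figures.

240 mg

With linear kinetics, Css is proportional to dose rate (D/τ) at fixed clearance.
D₂ = D₁ × (Css,target / Css,current) × (τ₂/τ₁) = 58.3 × (28.8/10.5) × (12/8) = 239.9 mg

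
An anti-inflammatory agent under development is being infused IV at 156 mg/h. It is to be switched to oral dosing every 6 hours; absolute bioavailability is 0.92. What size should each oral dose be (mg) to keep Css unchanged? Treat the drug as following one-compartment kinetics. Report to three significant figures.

1020 mg

To maintain the same Css, the systemic dosing rate must be unchanged: F·D/τ = infusion rate.
D = rate × τ / F = 156 × 6 / 0.92 = 1017 mg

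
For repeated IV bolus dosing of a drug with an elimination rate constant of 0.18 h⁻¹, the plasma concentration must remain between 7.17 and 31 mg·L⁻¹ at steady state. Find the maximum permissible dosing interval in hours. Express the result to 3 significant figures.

Between IV bolus doses, concentration decays as C = C₀·e^(−kτ), so C_peak/C_trough = e^(kτ).
τ_max = ln(C_peak/C_trough) / k = ln(31/7.17) / 0.1800 = 1.464 / 0.1800 = 8.133 h

8.13 h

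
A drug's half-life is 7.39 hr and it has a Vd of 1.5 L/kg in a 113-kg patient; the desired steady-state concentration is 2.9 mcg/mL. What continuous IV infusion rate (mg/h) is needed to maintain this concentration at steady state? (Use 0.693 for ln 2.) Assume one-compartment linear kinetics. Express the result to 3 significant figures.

Vd(total) = 113 kg × 1.5 L/kg = 169.5 L
CL = ln 2 · Vd / t½ = 0.693 × 169.5 / 7.39 = 15.89 L/h
Infusion rate = CL × Css = 15.89 × 2.9 = 46.08 mg/h

46.1 mg/h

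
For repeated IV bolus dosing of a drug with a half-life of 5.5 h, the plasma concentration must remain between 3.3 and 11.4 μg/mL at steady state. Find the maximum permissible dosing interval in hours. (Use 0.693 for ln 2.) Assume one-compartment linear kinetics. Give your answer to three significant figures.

9.84 h

k = 0.693 / t½ = 0.693 / 5.5 = 0.1260 h⁻¹
Between IV bolus doses, concentration decays as C = C₀·e^(−kτ), so C_peak/C_trough = e^(kτ).
τ_max = ln(C_peak/C_trough) / k = ln(11.4/3.3) / 0.1260 = 1.240 / 0.1260 = 9.841 h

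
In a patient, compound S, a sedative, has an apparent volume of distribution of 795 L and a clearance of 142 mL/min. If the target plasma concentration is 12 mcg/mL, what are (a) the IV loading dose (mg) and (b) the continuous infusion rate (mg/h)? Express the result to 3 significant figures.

LD = Vd · C_target = 795.0 × 12 = 9540 mg
CL = 142 mL/min = 142 × 0.06 = 8.520 L/h
Maintenance: replace elimination → rate = CL × Css = 8.520 × 12 = 102.2 mg/h

(a) 9540 mg; (b) 102 mg/h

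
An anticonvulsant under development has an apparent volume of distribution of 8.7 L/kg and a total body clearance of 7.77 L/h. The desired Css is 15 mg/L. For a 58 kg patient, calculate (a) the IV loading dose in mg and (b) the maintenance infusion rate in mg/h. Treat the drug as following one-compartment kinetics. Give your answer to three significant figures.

(a) 7570 mg; (b) 117 mg/h

Vd = 8.7 L/kg × 58 kg = 504.6 L
Loading: fill Vd to C_target → 504.6 L × 15 mg/L = 7569 mg
Infusion rate = 7.770 L/h × 15 mg/L = 116.6 mg/h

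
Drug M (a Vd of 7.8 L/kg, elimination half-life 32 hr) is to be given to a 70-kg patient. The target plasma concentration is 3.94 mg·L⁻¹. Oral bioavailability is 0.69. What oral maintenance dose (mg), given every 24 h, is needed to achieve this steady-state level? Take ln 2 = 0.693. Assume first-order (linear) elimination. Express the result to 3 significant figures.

Vd(total) = 70 kg × 7.8 L/kg = 546.0 L
CL = 0.693 × Vd / t½ = 0.693 × 546.0 / 32 = 11.82 L/h
D = CL × Css × τ / F = 11.82 × 3.94 × 24 / 0.69 = 1620 mg

1620 mg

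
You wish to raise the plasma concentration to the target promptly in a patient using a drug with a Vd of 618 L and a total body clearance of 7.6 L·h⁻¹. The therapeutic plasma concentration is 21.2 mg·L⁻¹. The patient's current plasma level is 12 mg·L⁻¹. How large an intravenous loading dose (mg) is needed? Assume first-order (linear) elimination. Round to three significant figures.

5690 mg

The loading dose fills Vd to the target concentration.
Concentration deficit ΔC = 21.2 − 12 = 9.200 mg/L
LD = Vd × ΔC = 618.0 × 9.200 = 5686 mg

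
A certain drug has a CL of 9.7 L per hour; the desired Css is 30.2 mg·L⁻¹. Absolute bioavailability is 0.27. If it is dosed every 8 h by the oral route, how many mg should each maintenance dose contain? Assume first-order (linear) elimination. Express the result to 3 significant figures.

D = CL × Css × τ / F = 9.700 × 30.2 × 8 / 0.27 = 8680 mg

8680 mg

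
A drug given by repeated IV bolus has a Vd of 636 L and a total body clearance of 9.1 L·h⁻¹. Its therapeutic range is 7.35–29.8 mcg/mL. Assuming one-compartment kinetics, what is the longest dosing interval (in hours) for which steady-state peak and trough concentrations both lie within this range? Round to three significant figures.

97.8 h

k = CL / Vd = 9.100 / 636.0 = 0.01431 h⁻¹
Between IV bolus doses, concentration decays as C = C₀·e^(−kτ), so C_peak/C_trough = e^(kτ).
τ_max = ln(C_peak/C_trough) / k = ln(29.8/7.35) / 0.01431 = 1.400 / 0.01431 = 97.83 h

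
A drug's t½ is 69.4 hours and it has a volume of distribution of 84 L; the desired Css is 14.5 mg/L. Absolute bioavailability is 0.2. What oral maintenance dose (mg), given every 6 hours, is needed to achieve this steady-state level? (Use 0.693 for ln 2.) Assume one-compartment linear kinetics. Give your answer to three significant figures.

365 mg

k = 0.693/69.4 = 0.009986 h⁻¹, so CL = k·Vd = 0.009986 × 84.00 = 0.8388 L/h
D = CL × Css × τ / F = 0.8388 × 14.5 × 6 / 0.2 = 364.9 mg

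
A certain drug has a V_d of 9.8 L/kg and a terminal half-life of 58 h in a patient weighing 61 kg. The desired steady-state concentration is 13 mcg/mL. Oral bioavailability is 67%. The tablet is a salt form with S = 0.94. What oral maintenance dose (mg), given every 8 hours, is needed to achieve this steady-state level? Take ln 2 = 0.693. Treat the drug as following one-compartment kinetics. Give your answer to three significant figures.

1180 mg

Vd = 9.8 L/kg × 61 kg = 597.8 L
CL = 0.693 × Vd / t½ = 0.693 × 597.8 / 58 = 7.143 L/h
D = CL × Css × τ / F / S = 7.143 × 13 × 8 / 0.67 / 0.94 = 1180 mg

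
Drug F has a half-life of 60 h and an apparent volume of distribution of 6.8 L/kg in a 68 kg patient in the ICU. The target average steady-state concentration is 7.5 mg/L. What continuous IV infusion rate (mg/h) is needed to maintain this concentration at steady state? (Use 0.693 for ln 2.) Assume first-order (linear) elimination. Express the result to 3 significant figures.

Vd(total) = 68 kg × 6.8 L/kg = 462.4 L
CL = ln 2 · Vd / t½ = 0.693 × 462.4 / 60 = 5.341 L/h
Infusion rate = CL × Css = 5.341 × 7.5 = 40.06 mg/h

40.1 mg/h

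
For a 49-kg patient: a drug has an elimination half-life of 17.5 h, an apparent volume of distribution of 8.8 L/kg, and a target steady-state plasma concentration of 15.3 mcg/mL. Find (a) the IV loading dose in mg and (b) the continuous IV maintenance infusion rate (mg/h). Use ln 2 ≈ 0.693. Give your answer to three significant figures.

(a) 6600 mg; (b) 261 mg/h

Vd = 8.8 L/kg × 49 kg = 431.2 L
LD = Vd × C = 431.2 × 15.3 = 6597 mg
CL = 0.693 × Vd / t½ = 0.693 × 431.2 / 17.5 = 17.08 L/h
Infusion rate = CL × Css = 17.08 × 15.3 = 261.3 mg/h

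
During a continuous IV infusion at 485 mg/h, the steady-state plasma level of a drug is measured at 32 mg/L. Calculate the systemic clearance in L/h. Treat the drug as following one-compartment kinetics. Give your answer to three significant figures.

15.2 L/h

At steady state, infusion rate = CL × Css, so CL = rate / Css.
CL = 485 / 32 = 15.16 L/h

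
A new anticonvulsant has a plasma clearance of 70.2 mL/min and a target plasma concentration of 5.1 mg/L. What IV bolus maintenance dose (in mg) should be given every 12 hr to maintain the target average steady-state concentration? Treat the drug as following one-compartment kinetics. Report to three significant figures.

Convert clearance: 70.2 mL/min × 60 min/h ÷ 1000 mL/L = 4.212 L/h
D = CL × Css × τ = 4.212 × 5.1 × 12 = 257.8 mg

258 mg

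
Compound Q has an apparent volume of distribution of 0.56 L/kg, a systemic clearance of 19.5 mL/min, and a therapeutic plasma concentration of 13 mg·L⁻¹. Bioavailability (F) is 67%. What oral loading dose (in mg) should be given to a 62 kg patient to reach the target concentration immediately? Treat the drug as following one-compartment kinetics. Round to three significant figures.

674 mg

Vd(total) = 62 kg × 0.56 L/kg = 34.72 L
LD = Vd × C / F = 34.72 × 13.00 / 0.67 = 673.7 mg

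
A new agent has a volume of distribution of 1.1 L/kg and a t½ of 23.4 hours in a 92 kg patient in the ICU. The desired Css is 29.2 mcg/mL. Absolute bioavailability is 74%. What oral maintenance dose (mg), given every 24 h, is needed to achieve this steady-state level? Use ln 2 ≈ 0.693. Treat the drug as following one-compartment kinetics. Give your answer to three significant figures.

Vd(total) = 92 kg × 1.1 L/kg = 101.2 L
k = 0.693/23.4 = 0.02962 h⁻¹, so CL = k·Vd = 0.02962 × 101.2 = 2.998 L/h
D = CL × Css × τ / F = 2.998 × 29.2 × 24 / 0.74 = 2839 mg

2840 mg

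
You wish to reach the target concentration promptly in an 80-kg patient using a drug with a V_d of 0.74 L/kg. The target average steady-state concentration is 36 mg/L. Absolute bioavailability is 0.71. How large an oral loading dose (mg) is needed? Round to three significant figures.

Vd(total) = 80 kg × 0.74 L/kg = 59.20 L
LD = Vd × C / F = 59.20 × 36.00 / 0.71 = 3002 mg

3000 mg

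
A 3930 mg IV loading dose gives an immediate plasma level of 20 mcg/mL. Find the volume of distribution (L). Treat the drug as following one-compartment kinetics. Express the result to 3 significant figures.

Immediately after an IV bolus, C₀ = Dose / Vd, so Vd = Dose / C₀.
Vd = 3930 / 20 = 196.5 L

197 L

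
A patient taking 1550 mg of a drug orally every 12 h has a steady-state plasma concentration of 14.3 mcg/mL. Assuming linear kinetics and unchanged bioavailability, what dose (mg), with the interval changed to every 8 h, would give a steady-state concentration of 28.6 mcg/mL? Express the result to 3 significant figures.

For first-order elimination, Css ∝ F·D/(CL·τ); F and CL are unchanged, so Css ∝ D/τ.
D₂ = D₁ × (Css,target / Css,current) × (τ₂/τ₁) = 1550 × (28.6/14.3) × (8/12) = 2067 mg

2070 mg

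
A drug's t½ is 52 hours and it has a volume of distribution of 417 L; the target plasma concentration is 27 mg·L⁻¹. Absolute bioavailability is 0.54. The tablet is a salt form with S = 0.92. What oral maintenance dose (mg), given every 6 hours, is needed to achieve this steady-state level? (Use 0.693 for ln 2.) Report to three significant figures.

1810 mg

CL = 0.693 × Vd / t½ = 0.693 × 417.0 / 52 = 5.557 L/h
D = CL × Css × τ / F / S = 5.557 × 27 × 6 / 0.54 / 0.92 = 1812 mg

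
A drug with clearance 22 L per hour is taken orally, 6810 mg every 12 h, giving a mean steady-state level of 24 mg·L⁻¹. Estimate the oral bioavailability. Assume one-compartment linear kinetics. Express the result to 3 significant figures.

0.930

F·D/τ = CL·Css at steady state → F = CL·Css·τ / D.
F = 22 × 24 × 12 / 6810 = 0.930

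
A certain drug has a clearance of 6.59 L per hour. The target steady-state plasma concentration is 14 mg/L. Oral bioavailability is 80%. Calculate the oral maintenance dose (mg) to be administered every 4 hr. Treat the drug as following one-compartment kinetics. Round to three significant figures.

D = CL × Css × τ / F = 6.590 × 14 × 4 / 0.8 = 461.3 mg

461 mg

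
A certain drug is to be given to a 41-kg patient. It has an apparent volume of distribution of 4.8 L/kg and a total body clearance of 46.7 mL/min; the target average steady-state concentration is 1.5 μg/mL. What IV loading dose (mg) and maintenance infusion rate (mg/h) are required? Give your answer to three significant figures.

Vd(total) = 41 kg × 4.8 L/kg = 196.8 L
Loading: fill Vd to C_target → 196.8 L × 1.5 mg/L = 295.2 mg
CL = 46.7 mL/min = 46.7 × 0.06 = 2.802 L/h
Maintenance infusion rate = CL × Css = 2.802 × 1.5 = 4.203 mg/h

(a) 295 mg; (b) 4.20 mg/h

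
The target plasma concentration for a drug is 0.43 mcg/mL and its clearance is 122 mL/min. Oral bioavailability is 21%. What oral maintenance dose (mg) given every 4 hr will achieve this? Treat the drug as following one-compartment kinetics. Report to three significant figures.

CL = 122 mL/min × 60/1000 = 7.320 L/h
At steady state, dose per interval replaces the amount cleared in that interval: F·D/τ = CL·Css.
D = CL × Css × τ / F = 7.320 × 0.43 × 4 / 0.21 = 59.95 mg

60.0 mg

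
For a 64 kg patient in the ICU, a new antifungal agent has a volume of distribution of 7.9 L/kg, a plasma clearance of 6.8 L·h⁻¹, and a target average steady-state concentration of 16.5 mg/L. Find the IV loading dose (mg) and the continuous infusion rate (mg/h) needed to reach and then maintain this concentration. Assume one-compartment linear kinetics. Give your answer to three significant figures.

Total Vd = 7.9 × 64 = 505.6 L
Loading: fill Vd to C_target → 505.6 L × 16.5 mg/L = 8342 mg
Infusion rate = 6.800 L/h × 16.5 mg/L = 112.2 mg/h

(a) 8340 mg; (b) 112 mg/h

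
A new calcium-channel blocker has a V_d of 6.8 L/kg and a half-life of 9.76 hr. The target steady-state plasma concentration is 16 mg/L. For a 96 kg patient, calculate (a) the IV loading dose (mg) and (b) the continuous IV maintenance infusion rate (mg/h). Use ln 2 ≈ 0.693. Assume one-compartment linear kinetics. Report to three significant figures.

(a) 10400 mg; (b) 742 mg/h

Vd(total) = 96 kg × 6.8 L/kg = 652.8 L
LD = Vd × C = 652.8 × 16 = 10440 mg
CL = 0.693 × Vd / t½ = 0.693 × 652.8 / 9.76 = 46.35 L/h
Infusion rate = CL × Css = 46.35 × 16 = 741.6 mg/h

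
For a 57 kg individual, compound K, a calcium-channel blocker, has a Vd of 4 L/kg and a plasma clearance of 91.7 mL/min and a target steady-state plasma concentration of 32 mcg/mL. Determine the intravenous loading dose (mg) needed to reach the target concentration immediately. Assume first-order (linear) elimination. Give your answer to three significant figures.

7300 mg

Total Vd = 4 × 57 = 228.0 L
LD = Vd × C = 228.0 × 32.00 = 7296 mg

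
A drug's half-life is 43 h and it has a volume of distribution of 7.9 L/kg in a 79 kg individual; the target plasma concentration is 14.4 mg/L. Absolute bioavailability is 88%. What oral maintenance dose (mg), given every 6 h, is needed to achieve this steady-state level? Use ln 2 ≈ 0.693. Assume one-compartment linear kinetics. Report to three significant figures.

988 mg

Total Vd = 7.9 × 79 = 624.1 L
CL = 0.693 × Vd / t½ = 0.693 × 624.1 / 43 = 10.06 L/h
D = CL × Css × τ / F = 10.06 × 14.4 × 6 / 0.88 = 987.7 mg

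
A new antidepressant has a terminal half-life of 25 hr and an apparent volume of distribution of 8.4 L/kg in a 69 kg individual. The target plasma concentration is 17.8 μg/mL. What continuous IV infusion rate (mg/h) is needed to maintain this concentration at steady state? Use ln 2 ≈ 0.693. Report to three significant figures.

286 mg/h

Vd = 8.4 L/kg × 69 kg = 579.6 L
CL = ln 2 · Vd / t½ = 0.693 × 579.6 / 25 = 16.07 L/h
Infusion rate = CL × Css = 16.07 × 17.8 = 286.0 mg/h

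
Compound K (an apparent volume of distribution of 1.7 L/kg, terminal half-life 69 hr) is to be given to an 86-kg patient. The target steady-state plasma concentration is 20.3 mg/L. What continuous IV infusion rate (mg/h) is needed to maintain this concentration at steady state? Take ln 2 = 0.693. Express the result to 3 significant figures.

29.8 mg/h

Vd(total) = 86 kg × 1.7 L/kg = 146.2 L
CL = ln 2 · Vd / t½ = 0.693 × 146.2 / 69 = 1.468 L/h
Infusion rate = CL × Css = 1.468 × 20.3 = 29.80 mg/h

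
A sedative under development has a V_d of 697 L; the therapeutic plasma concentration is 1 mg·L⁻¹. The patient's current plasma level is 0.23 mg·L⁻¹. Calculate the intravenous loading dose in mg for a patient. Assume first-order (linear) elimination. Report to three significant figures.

537 mg

Concentration deficit ΔC = 1 − 0.23 = 0.7700 mg/L
LD = Vd × ΔC = 697.0 × 0.7700 = 536.7 mg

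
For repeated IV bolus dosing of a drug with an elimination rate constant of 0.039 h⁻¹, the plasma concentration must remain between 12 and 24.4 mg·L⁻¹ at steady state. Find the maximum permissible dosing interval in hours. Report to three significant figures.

18.2 h

Between IV bolus doses, concentration decays as C = C₀·e^(−kτ), so C_peak/C_trough = e^(kτ).
τ_max = ln(C_peak/C_trough) / k = ln(24.4/12) / 0.03900 = 0.7097 / 0.03900 = 18.20 h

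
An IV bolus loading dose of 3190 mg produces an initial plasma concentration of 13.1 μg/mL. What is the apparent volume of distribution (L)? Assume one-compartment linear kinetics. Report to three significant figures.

244 L

Immediately after an IV bolus, C₀ = Dose / Vd, so Vd = Dose / C₀.
Vd = 3190 / 13.1 = 243.5 L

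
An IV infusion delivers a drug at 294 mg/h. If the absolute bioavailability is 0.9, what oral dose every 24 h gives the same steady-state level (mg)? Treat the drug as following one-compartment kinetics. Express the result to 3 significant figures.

7840 mg

To maintain the same Css, the systemic dosing rate must be unchanged: F·D/τ = infusion rate.
D = rate × τ / F = 294 × 24 / 0.9 = 7840 mg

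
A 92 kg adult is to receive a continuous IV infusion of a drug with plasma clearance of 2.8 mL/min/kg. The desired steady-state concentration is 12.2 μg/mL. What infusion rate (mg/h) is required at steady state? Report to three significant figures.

189 mg/h

CL = 2.8 mL/min/kg × 92 kg = 257.6 mL/min = 257.6 × 60/1000 = 15.46 L/h
Infusion rate = CL · Css = 15.46 L/h × 12.2 mg/L = 188.6 mg/h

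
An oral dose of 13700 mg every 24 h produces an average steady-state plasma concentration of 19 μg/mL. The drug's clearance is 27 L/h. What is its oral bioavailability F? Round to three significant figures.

0.899

F·D/τ = CL·Css at steady state → F = CL·Css·τ / D.
F = 27 × 19 × 24 / 13700 = 0.899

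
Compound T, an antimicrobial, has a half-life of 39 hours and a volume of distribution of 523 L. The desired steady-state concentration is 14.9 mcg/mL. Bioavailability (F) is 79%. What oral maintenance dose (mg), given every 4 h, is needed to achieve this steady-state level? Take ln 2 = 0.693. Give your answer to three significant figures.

CL = ln 2 · Vd / t½ = 0.693 × 523.0 / 39 = 9.293 L/h
D = CL × Css × τ / F = 9.293 × 14.9 × 4 / 0.79 = 701.1 mg

701 mg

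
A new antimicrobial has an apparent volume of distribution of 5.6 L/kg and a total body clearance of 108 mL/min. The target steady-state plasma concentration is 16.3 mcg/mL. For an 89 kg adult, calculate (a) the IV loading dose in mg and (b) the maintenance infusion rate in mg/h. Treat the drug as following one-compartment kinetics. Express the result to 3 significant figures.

(a) 8120 mg; (b) 106 mg/h

Total Vd = 5.6 × 89 = 498.4 L
LD = Vd · C_target = 498.4 × 16.3 = 8124 mg
Convert clearance: 108 mL/min × 60 min/h ÷ 1000 mL/L = 6.480 L/h
Maintenance: replace elimination → rate = CL × Css = 6.480 × 16.3 = 105.6 mg/h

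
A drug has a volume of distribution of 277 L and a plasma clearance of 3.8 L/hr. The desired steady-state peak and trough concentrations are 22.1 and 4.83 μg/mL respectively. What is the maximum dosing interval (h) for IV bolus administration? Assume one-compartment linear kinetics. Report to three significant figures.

111 h

k = CL / Vd = 3.800 / 277.0 = 0.01372 h⁻¹
Between IV bolus doses, concentration decays as C = C₀·e^(−kτ), so C_peak/C_trough = e^(kτ).
τ_max = ln(C_peak/C_trough) / k = ln(22.1/4.83) / 0.01372 = 1.521 / 0.01372 = 110.9 h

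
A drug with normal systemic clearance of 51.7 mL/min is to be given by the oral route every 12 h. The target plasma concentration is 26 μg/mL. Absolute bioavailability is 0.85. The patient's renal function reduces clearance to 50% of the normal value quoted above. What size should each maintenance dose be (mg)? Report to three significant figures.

569 mg

CL = 51.7 mL/min = 51.7 × 0.06 = 3.102 L/h
Patient clearance = 0.5 × 3.102 = 1.551 L/h
D = CL × Css × τ / F = 1.551 × 26 × 12 / 0.85 = 569.3 mg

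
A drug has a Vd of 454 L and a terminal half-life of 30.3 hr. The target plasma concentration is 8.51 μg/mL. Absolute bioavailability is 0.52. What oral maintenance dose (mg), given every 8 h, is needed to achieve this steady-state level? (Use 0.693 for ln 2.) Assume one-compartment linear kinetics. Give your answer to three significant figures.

CL = 0.693 × Vd / t½ = 0.693 × 454.0 / 30.3 = 10.38 L/h
D = CL × Css × τ / F = 10.38 × 8.51 × 8 / 0.52 = 1359 mg

1360 mg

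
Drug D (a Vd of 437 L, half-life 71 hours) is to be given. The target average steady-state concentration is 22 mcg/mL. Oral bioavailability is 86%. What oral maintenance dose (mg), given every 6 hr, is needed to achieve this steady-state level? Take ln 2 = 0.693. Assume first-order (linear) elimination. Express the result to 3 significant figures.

655 mg

k = 0.693/71 = 0.009761 h⁻¹, so CL = k·Vd = 0.009761 × 437.0 = 4.266 L/h
D = CL × Css × τ / F = 4.266 × 22 × 6 / 0.86 = 654.8 mg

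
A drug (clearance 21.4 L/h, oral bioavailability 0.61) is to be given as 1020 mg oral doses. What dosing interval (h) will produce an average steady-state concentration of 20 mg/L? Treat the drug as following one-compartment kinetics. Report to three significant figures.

1.45 h

F·D/τ = CL·Css → τ = F·D / (CL·Css).
τ = 0.61 × 1020 / (21.4 × 20) = 1.454 h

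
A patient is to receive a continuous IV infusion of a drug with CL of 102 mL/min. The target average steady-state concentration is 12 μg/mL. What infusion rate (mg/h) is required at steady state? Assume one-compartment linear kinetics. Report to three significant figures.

CL = 102 mL/min × 60/1000 = 6.120 L/h
Rate = CL × Css = 6.120 × 12 = 73.44 mg/h

73.4 mg/h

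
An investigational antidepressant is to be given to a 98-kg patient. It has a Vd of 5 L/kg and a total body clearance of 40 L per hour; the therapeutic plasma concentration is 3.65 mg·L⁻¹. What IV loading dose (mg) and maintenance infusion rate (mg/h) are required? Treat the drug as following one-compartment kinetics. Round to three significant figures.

Total Vd = 5 × 98 = 490.0 L
Loading dose = Vd × C = 490.0 × 3.65 = 1789 mg
Maintenance: replace elimination → rate = CL × Css = 40.00 × 3.65 = 146.0 mg/h

(a) 1790 mg; (b) 146 mg/h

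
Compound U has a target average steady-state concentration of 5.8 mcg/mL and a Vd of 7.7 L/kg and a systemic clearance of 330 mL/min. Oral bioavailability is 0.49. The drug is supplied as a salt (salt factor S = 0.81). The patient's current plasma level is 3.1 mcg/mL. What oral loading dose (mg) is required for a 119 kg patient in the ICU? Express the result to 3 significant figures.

Vd = 7.7 L/kg × 119 kg = 916.3 L
Concentration deficit ΔC = 5.8 − 3.1 = 2.700 mg/L
LD = Vd × ΔC / F / S = 916.3 × 2.700 / 0.49 / 0.81 = 6233 mg

6230 mg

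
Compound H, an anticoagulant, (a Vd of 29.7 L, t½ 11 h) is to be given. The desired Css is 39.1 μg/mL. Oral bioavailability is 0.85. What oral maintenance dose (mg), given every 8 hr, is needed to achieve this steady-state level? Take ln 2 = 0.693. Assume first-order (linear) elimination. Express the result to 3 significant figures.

689 mg

k = 0.693/11 = 0.06300 h⁻¹, so CL = k·Vd = 0.06300 × 29.70 = 1.871 L/h
D = CL × Css × τ / F = 1.871 × 39.1 × 8 / 0.85 = 688.5 mg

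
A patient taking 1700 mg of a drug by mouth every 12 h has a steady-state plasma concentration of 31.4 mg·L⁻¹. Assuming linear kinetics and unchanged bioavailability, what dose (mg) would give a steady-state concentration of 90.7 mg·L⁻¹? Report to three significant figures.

4910 mg

For first-order elimination, Css ∝ F·D/(CL·τ); F and CL are unchanged, so Css ∝ D/τ.
D₂ = D₁ × (Css,target / Css,current) = 1700 × 90.7/31.4 = 4911 mg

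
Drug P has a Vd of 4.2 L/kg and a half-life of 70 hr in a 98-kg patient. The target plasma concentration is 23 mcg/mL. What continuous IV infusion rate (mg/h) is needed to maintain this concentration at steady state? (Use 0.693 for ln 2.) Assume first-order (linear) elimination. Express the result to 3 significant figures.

Vd(total) = 98 kg × 4.2 L/kg = 411.6 L
CL = ln 2 · Vd / t½ = 0.693 × 411.6 / 70 = 4.075 L/h
Infusion rate = CL × Css = 4.075 × 23 = 93.73 mg/h

93.7 mg/h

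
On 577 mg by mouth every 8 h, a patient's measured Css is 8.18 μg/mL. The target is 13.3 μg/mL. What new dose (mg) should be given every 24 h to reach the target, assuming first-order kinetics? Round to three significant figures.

With linear kinetics, Css is proportional to dose rate (D/τ) at fixed clearance.
D₂ = D₁ × (Css,target / Css,current) × (τ₂/τ₁) = 577 × (13.3/8.18) × (24/8) = 2814 mg

2810 mg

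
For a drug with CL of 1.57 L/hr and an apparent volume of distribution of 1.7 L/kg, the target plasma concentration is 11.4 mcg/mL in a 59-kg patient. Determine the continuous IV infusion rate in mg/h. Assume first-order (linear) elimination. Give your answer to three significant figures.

17.9 mg/h

Maintenance depends on clearance, not Vd — rate in must match rate out.
Infusion rate = CL · Css = 1.570 L/h × 11.4 mg/L = 17.90 mg/h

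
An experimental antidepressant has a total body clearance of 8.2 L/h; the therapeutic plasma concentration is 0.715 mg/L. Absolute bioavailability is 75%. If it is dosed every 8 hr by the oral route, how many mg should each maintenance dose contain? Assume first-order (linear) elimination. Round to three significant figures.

D = CL × Css × τ / F = 8.200 × 0.715 × 8 / 0.75 = 62.54 mg

62.5 mg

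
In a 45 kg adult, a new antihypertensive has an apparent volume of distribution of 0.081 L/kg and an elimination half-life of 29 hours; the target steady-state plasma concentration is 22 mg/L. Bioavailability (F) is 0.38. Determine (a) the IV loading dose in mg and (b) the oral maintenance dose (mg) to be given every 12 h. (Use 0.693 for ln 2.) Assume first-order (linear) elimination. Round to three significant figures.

(a) 80.2 mg; (b) 60.5 mg

Total Vd = 0.081 × 45 = 3.645 L
LD = Vd × C = 3.645 × 22 = 80.19 mg
CL = 0.693 × Vd / t½ = 0.693 × 3.645 / 29 = 0.08710 L/h
D = CL × Css × τ / F = 0.08710 × 22 × 12 / 0.38 = 60.51 mg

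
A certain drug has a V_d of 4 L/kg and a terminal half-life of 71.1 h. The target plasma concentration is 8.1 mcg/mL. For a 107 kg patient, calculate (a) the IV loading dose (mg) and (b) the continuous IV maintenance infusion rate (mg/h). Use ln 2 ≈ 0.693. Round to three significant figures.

Vd = 4 L/kg × 107 kg = 428.0 L
LD = Vd × C = 428.0 × 8.1 = 3467 mg
CL = 0.693 × Vd / t½ = 0.693 × 428.0 / 71.1 = 4.172 L/h
Infusion rate = CL × Css = 4.172 × 8.1 = 33.79 mg/h

(a) 3470 mg; (b) 33.8 mg/h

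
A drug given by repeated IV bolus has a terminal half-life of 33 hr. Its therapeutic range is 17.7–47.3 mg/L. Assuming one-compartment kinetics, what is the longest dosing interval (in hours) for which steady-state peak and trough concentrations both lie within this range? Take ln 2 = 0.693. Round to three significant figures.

46.8 h

k = 0.693 / t½ = 0.693 / 33 = 0.02100 h⁻¹
Between IV bolus doses, concentration decays as C = C₀·e^(−kτ), so C_peak/C_trough = e^(kτ).
τ_max = ln(C_peak/C_trough) / k = ln(47.3/17.7) / 0.02100 = 0.9829 / 0.02100 = 46.80 h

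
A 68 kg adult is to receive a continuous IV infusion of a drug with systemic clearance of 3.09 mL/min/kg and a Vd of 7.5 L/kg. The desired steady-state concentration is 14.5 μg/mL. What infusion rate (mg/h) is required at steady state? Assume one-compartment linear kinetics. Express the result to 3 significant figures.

183 mg/h

CL = 3.09 mL/min/kg × 68 kg = 210.1 mL/min = 210.1 × 60/1000 = 12.61 L/h
R₀ = 12.61 × 14.5 = 182.8 mg/h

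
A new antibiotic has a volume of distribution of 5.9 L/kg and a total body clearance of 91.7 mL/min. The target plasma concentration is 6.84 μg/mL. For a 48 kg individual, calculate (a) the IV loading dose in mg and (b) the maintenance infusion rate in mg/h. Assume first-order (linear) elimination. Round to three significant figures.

Total Vd = 5.9 × 48 = 283.2 L
Loading dose = Vd × C = 283.2 × 6.84 = 1937 mg
CL = 91.7 mL/min × 60/1000 = 5.502 L/h
Maintenance infusion rate = CL × Css = 5.502 × 6.84 = 37.63 mg/h

(a) 1940 mg; (b) 37.6 mg/h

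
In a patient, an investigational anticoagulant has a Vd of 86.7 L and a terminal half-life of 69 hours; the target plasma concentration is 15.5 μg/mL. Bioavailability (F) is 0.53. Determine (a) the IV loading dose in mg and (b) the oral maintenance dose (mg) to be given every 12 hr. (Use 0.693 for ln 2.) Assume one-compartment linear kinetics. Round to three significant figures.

LD = Vd × C = 86.70 × 15.5 = 1344 mg
CL = 0.693 × Vd / t½ = 0.693 × 86.70 / 69 = 0.8708 L/h
D = CL × Css × τ / F = 0.8708 × 15.5 × 12 / 0.53 = 305.6 mg

(a) 1340 mg; (b) 306 mg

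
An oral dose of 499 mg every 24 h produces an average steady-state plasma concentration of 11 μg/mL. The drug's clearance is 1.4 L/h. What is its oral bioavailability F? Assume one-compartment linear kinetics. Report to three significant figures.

0.741

F·D/τ = CL·Css at steady state → F = CL·Css·τ / D.
F = 1.4 × 11 × 24 / 499 = 0.741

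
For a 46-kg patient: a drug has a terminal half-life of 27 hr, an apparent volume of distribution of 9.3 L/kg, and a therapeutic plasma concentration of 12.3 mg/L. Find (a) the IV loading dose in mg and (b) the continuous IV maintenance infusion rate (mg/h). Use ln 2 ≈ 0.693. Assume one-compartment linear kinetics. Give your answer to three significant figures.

(a) 5260 mg; (b) 135 mg/h

Vd = 9.3 L/kg × 46 kg = 427.8 L
LD = Vd × C = 427.8 × 12.3 = 5262 mg
CL = 0.693 × Vd / t½ = 0.693 × 427.8 / 27 = 10.98 L/h
Infusion rate = CL × Css = 10.98 × 12.3 = 135.1 mg/h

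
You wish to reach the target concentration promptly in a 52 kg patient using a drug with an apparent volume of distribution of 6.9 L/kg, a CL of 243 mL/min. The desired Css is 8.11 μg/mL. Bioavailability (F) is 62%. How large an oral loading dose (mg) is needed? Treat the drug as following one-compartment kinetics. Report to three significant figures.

Total Vd = 6.9 × 52 = 358.8 L
The loading dose fills Vd to the target concentration; clearance is irrelevant here.
LD = Vd × C / F = 358.8 × 8.110 / 0.62 = 4693 mg

4690 mg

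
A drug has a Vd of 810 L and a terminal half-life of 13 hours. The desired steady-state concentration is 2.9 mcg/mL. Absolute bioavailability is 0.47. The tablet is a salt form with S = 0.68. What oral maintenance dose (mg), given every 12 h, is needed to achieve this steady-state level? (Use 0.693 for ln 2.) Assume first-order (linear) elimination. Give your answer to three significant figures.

k = 0.693/13 = 0.05331 h⁻¹, so CL = k·Vd = 0.05331 × 810.0 = 43.18 L/h
D = CL × Css × τ / F / S = 43.18 × 2.9 × 12 / 0.47 / 0.68 = 4702 mg

4700 mg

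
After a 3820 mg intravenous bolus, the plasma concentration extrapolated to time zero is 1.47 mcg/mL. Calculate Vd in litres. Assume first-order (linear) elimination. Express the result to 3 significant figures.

2600 L

Immediately after an IV bolus, C₀ = Dose / Vd, so Vd = Dose / C₀.
Vd = 3820 / 1.47 = 2599 L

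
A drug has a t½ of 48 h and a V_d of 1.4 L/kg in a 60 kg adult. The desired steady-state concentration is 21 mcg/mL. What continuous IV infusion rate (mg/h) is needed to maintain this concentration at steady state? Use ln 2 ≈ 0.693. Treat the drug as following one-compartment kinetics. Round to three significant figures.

Vd = 1.4 L/kg × 60 kg = 84.00 L
k = 0.693/48 = 0.01444 h⁻¹, so CL = k·Vd = 0.01444 × 84.00 = 1.213 L/h
Infusion rate = CL × Css = 1.213 × 21 = 25.47 mg/h

25.5 mg/h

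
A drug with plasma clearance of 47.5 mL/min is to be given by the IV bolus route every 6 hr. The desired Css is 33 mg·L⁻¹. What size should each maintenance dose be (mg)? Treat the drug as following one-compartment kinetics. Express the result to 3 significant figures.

564 mg

Convert clearance: 47.5 mL/min × 60 min/h ÷ 1000 mL/L = 2.850 L/h
At steady state, dose per interval replaces the amount cleared in that interval: D/τ = CL·Css.
D = CL × Css × τ = 2.850 × 33 × 6 = 564.3 mg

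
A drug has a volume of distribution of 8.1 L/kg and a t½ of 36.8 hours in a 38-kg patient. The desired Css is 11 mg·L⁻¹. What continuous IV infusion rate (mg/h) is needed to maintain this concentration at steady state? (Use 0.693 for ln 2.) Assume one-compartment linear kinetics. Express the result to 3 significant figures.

63.8 mg/h

Vd = 8.1 L/kg × 38 kg = 307.8 L
CL = 0.693 × Vd / t½ = 0.693 × 307.8 / 36.8 = 5.796 L/h
Infusion rate = CL × Css = 5.796 × 11 = 63.76 mg/h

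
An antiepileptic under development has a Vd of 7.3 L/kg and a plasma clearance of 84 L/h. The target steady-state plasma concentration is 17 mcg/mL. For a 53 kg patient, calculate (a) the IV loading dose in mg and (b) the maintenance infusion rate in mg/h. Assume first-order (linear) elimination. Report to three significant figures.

(a) 6580 mg; (b) 1430 mg/h

Total Vd = 7.3 × 53 = 386.9 L
Loading dose = Vd × C = 386.9 × 17 = 6577 mg
Infusion rate = 84.00 L/h × 17 mg/L = 1428 mg/h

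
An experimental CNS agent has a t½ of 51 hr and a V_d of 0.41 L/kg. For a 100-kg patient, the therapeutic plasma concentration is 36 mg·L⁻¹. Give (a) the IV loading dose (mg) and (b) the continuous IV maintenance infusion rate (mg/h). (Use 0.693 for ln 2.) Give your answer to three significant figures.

(a) 1480 mg; (b) 20.1 mg/h

Total Vd = 0.41 × 100 = 41.00 L
LD = Vd × C = 41.00 × 36 = 1476 mg
CL = 0.693 × Vd / t½ = 0.693 × 41.00 / 51 = 0.5571 L/h
Infusion rate = CL × Css = 0.5571 × 36 = 20.06 mg/h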